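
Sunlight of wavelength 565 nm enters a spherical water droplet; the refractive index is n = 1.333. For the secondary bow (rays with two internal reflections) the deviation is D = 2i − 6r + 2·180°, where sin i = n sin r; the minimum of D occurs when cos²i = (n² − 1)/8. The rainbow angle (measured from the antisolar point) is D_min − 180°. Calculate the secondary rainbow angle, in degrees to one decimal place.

50.9°

cos²i = (1.77689 − 1)/8 = 0.09711; i = arccos(0.31163) = 71.843°.
sin r = sin 71.843°/1.333 = 0.71283; r = 45.466°.
D_min = 2·71.843° − 6·45.466° + 360° = 230.891°.
Rainbow angle = D_min − 180° = 50.891°.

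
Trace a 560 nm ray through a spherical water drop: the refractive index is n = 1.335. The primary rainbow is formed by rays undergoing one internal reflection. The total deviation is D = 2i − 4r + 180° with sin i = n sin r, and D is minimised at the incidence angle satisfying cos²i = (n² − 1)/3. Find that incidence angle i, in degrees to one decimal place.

cos²i = (1.335² − 1)/3 = (1.78222 − 1)/3 = 0.26074.
cos i = 0.51063, so i = 59.294°.

59.3°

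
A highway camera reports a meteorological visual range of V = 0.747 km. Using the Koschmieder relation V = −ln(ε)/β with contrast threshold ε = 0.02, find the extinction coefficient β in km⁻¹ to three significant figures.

5.24 km⁻¹

β = −ln(0.02) / V = 3.912 / 0.747 = 5.2370 km⁻¹.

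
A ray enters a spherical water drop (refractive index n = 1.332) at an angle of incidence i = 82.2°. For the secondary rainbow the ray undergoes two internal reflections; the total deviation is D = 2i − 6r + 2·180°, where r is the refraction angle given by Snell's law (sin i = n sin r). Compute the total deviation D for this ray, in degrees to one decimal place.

236.1°

sin r = sin 82.2° / 1.332 = 0.9907/1.332 = 0.7438; r = 48.06°.
D = 2·82.2° − 6·48.06° + 2·180° = 164.40° − 288.34° + 360° = 236.06°.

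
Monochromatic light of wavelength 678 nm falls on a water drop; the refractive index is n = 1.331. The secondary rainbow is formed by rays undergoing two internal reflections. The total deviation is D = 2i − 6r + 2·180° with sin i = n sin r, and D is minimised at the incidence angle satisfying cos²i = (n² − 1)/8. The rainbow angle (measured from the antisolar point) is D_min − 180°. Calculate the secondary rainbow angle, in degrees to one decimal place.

50.4°

cos²i = (1.77156 − 1)/8 = 0.09645; i = arccos(0.31056) = 71.907°.
sin r = sin 71.907°/1.331 = 0.71417; r = 45.575°.
D_min = 2·71.907° − 6·45.575° + 360° = 230.365°.
Rainbow angle = D_min − 180° = 50.365°.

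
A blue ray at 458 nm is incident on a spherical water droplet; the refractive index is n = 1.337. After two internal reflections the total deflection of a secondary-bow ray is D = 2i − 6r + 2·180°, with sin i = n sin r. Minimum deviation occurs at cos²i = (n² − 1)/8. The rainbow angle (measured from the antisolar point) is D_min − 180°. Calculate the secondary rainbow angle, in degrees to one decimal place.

51.9°

cos²i = (1.78757 − 1)/8 = 0.09845; i = arccos(0.31376) = 71.714°.
sin r = sin 71.714°/1.337 = 0.71017; r = 45.249°.
D_min = 2·71.714° − 6·45.249° + 360° = 231.934°.
Rainbow angle = D_min − 180° = 51.934°.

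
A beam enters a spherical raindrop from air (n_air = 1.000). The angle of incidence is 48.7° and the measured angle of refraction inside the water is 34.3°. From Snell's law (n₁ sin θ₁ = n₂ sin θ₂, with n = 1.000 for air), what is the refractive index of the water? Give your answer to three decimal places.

1.333

n = sin θ_i / sin θ_r = sin 48.7° / sin 34.3° = 0.7513 / 0.5635 = 1.3331.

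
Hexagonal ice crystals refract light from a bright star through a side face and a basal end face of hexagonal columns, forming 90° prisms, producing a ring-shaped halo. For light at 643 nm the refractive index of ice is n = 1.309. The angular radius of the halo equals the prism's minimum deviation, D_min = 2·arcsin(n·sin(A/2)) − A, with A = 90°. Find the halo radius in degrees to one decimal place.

45.5°

n·sin(A/2) = 1.309 × sin 45° = 1.309 × 0.7071 = 0.9256.
D_min = 2·arcsin(0.9256) − 90° = 2 × 67.759° − 90° = 45.519°.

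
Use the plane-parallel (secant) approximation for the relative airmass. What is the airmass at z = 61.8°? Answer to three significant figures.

2.12

X = sec z = 1/cos 61.8° = 1/0.4726 = 2.1162.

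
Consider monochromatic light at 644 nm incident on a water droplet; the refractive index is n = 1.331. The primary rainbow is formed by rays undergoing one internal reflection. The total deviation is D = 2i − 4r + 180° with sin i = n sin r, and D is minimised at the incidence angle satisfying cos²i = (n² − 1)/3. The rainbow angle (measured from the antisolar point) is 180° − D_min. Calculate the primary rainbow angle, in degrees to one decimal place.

cos²i = (1.77156 − 1)/3 = 0.25719; i = arccos(0.50714) = 59.527°.
sin r = sin 59.527°/1.331 = 0.64753; r = 40.356°.
D_min = 2·59.527° − 4·40.356° + 180° = 137.630°.
Rainbow angle = 180° − D_min = 42.370°.

42.4°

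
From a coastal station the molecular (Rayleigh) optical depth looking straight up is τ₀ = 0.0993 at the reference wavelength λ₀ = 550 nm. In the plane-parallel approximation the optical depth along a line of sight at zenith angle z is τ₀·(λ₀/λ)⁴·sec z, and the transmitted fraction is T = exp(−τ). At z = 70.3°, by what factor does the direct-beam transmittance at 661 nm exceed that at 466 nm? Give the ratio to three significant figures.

Airmass: sec 70.3° = 2.9665.
τ(661 nm) = 0.0993 × (550/661)⁴ × 2.9665 = 0.0993 × 0.4793 × 2.9665 = 0.1412.
τ(466 nm) = 0.0993 × (550/466)⁴ × 2.9665 = 0.0993 × 1.9405 × 2.9665 = 0.5716.
T(661)/T(466) = exp(τ_B − τ_A) = exp(0.4304) = 1.5379.

1.54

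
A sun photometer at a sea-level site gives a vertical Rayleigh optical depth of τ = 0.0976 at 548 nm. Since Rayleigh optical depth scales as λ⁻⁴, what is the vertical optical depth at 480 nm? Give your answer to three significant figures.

τ(480 nm) = τ(548 nm) × (548/480)⁴ = 0.0976 × (1.1417)⁴ = 0.0976 × 1.6989 = 0.1658.

0.166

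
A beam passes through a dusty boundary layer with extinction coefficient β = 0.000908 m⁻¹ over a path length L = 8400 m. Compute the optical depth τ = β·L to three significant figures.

7.63

τ = β·L = 0.000908 × 8400 = 7.6272.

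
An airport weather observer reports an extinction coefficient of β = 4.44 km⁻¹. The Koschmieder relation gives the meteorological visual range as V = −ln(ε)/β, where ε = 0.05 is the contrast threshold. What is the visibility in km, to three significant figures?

V = −ln(0.05) / 4.44 = 2.996 / 4.44 = 0.6747 km.

0.675 km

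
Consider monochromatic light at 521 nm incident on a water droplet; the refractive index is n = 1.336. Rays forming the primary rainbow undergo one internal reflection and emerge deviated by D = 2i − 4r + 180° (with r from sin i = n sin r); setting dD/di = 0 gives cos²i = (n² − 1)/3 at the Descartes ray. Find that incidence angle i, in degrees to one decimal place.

59.2°

cos²i = (1.336² − 1)/3 = (1.78490 − 1)/3 = 0.26163.
cos i = 0.51150, so i = 59.236°.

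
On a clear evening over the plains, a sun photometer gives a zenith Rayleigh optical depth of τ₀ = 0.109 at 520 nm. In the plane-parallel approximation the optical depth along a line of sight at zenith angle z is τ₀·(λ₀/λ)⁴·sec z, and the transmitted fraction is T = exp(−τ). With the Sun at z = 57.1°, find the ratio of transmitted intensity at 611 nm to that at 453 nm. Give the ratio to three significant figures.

Airmass: sec 57.1° = 1.8410.
τ(611 nm) = 0.109 × (520/611)⁴ × 1.8410 = 0.109 × 0.5246 × 1.8410 = 0.1053.
τ(453 nm) = 0.109 × (520/453)⁴ × 1.8410 = 0.109 × 1.7363 × 1.8410 = 0.3484.
T(611)/T(453) = exp(τ_B − τ_A) = exp(0.2431) = 1.2753.

1.28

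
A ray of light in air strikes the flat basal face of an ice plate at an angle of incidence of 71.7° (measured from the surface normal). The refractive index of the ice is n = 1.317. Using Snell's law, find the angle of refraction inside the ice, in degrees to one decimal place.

46.1°

Snell: sin θ_r = sin θ_i / n = sin 71.7° / 1.317 = 0.9494 / 1.317 = 0.7209.
θ_r = arcsin(0.7209) = 46.13°.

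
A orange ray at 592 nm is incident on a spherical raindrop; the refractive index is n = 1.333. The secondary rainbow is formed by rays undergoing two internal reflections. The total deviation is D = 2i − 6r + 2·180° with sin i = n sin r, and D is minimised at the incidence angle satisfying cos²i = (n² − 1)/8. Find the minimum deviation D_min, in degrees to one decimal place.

230.9°

cos²i = (1.77689 − 1)/8 = 0.09711; i = arccos(0.31163) = 71.843°.
sin r = sin 71.843°/1.333 = 0.71283; r = 45.466°.
D_min = 2·71.843° − 6·45.466° + 360° = 230.891°.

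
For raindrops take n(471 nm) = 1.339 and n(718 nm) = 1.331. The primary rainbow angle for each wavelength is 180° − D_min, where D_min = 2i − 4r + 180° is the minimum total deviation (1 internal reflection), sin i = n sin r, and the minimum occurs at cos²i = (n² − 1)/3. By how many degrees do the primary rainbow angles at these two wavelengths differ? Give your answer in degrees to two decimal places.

At 471 nm (n = 1.339): cos²i = 0.26431 → i = 59.062°, r = 39.834°, D_min = 138.786°, rainbow angle = 41.214°.
At 718 nm (n = 1.331): cos²i = 0.25719 → i = 59.527°, r = 40.356°, D_min = 137.630°, rainbow angle = 42.370°.
Angular width = |41.214° − 42.370°| = 1.156°.

1.16°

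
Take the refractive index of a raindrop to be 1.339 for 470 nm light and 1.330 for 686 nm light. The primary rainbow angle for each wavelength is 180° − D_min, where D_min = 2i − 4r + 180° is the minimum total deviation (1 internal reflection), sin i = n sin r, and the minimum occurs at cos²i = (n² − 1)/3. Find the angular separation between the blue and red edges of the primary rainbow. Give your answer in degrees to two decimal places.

1.30°

At 470 nm (n = 1.339): cos²i = 0.26431 → i = 59.062°, r = 39.834°, D_min = 138.786°, rainbow angle = 41.214°.
At 686 nm (n = 1.330): cos²i = 0.25630 → i = 59.585°, r = 40.422°, D_min = 137.484°, rainbow angle = 42.516°.
Angular width = |41.214° − 42.516°| = 1.303°.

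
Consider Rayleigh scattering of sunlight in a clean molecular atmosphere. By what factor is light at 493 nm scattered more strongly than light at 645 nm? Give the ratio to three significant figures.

2.93

Rayleigh scattering ∝ λ⁻⁴, so the ratio of coefficients is the inverse fourth power of the wavelength ratio.
σ(493)/σ(645) = (645/493)⁴ = (1.3083)⁴ = 2.93.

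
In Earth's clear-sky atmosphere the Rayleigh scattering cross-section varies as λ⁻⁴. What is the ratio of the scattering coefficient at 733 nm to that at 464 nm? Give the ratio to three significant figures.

0.161

Rayleigh scattering ∝ λ⁻⁴, so the ratio of coefficients is the inverse fourth power of the wavelength ratio.
σ(733)/σ(464) = (464/733)⁴ = (0.6330)⁴ = 0.1606.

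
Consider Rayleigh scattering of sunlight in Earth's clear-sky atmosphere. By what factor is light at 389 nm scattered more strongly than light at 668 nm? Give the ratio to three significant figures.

Rayleigh scattering ∝ λ⁻⁴, so the ratio of coefficients is the inverse fourth power of the wavelength ratio.
σ(389)/σ(668) = (668/389)⁴ = (1.7172)⁴ = 8.696.

8.70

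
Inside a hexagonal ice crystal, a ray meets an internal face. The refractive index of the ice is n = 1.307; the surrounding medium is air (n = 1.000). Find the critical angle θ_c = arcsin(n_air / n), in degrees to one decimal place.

sin θ_c = n_air / n = 1.000 / 1.307 = 0.7651.
θ_c = arcsin(0.7651) = 49.92°.

49.9°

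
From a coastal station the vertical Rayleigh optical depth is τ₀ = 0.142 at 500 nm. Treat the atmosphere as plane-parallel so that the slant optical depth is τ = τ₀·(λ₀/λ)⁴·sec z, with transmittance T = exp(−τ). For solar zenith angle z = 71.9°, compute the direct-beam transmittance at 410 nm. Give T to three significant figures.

0.364

sec 71.9° = 3.2188.
τ = 0.142 × (500/410)⁴ × 3.2188 = 0.142 × 2.2118 × 3.2188 = 1.0109.
T = exp(−1.0109) = 0.3639.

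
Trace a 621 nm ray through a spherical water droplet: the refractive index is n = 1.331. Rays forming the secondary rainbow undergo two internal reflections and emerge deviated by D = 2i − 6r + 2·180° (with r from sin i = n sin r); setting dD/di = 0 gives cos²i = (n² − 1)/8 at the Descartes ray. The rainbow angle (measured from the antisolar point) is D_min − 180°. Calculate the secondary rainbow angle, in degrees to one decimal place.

cos²i = (1.77156 − 1)/8 = 0.09645; i = arccos(0.31056) = 71.907°.
sin r = sin 71.907°/1.331 = 0.71417; r = 45.575°.
D_min = 2·71.907° − 6·45.575° + 360° = 230.365°.
Rainbow angle = D_min − 180° = 50.365°.

50.4°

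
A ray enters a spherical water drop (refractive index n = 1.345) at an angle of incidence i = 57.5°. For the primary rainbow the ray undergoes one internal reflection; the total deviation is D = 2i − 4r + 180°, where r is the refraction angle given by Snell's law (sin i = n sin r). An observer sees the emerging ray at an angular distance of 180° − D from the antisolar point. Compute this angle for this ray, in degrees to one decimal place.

sin r = sin 57.5° / 1.345 = 0.8434/1.345 = 0.6271; r = 38.83°.
D = 2·57.5° − 4·38.83° + 180° = 115.00° − 155.33° + 180° = 139.67°.
Angle from antisolar point = 180° − D = 40.33°.

40.3°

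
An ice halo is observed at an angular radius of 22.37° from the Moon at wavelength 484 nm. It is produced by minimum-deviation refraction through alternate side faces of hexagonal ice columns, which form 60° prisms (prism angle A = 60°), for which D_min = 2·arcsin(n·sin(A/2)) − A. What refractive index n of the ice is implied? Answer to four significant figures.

1.317

Rearranging: n = sin((D_min + A)/2) / sin(A/2).
(D_min + A)/2 = (22.37° + 60°)/2 = 41.185°.
n = sin 41.185° / sin 30° = 0.6585 / 0.5000 = 1.3170.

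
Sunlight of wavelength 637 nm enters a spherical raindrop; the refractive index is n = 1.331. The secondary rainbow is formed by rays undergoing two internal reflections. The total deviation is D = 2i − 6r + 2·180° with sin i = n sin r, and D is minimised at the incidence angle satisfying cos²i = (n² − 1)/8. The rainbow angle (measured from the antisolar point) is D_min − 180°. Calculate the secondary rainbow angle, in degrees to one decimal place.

cos²i = (1.77156 − 1)/8 = 0.09645; i = arccos(0.31056) = 71.907°.
sin r = sin 71.907°/1.331 = 0.71417; r = 45.575°.
D_min = 2·71.907° − 6·45.575° + 360° = 230.365°.
Rainbow angle = D_min − 180° = 50.365°.

50.4°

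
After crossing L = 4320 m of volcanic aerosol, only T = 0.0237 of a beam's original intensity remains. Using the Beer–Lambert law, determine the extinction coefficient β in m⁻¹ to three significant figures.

0.000866 m⁻¹

Beer–Lambert: T = exp(−βL) ⇒ β = −ln(T)/L = −ln(0.0237)/4320 = 3.7423/4320 = 0.0008663 m⁻¹.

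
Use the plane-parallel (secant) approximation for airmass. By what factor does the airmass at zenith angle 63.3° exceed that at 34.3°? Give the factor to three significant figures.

1.84

X(63.3°)/X(34.3°) = sec 63.3° / sec 34.3° = cos 34.3° / cos 63.3° = 0.8261/0.4493 = 1.8386.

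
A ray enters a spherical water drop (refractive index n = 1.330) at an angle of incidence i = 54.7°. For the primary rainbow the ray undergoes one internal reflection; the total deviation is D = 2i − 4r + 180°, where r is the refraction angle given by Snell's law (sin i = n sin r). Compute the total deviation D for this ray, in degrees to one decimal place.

138.0°

sin r = sin 54.7° / 1.330 = 0.8161/1.330 = 0.6136; r = 37.85°.
D = 2·54.7° − 4·37.85° + 180° = 109.40° − 151.41° + 180° = 137.99°.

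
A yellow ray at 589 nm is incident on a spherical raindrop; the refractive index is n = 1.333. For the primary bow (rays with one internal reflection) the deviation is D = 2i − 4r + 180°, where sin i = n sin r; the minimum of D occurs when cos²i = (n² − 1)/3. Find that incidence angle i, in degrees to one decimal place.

cos²i = (1.333² − 1)/3 = (1.77689 − 1)/3 = 0.25896.
cos i = 0.50888, so i = 59.410°.

59.4°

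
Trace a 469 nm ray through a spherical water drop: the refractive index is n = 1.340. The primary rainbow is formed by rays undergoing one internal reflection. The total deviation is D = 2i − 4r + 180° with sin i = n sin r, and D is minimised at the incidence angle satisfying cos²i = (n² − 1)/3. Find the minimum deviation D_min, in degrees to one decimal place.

138.9°

cos²i = (1.79560 − 1)/3 = 0.26520; i = arccos(0.51498) = 59.004°.
sin r = sin 59.004°/1.340 = 0.63971; r = 39.770°.
D_min = 2·59.004° − 4·39.770° + 180° = 138.929°.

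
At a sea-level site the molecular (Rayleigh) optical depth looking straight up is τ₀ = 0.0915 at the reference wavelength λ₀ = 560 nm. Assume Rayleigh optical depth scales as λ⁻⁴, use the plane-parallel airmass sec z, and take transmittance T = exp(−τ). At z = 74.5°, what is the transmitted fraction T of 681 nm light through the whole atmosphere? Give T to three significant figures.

sec 74.5° = 3.7420.
τ = 0.0915 × (560/681)⁴ × 3.7420 = 0.0915 × 0.4573 × 3.7420 = 0.1566.
T = exp(−0.1566) = 0.8551.

0.855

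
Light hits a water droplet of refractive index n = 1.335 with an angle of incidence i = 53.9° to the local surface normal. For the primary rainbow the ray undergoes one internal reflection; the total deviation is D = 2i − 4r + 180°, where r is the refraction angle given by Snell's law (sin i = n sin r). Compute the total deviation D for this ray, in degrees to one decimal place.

sin r = sin 53.9° / 1.335 = 0.8080/1.335 = 0.6052; r = 37.25°.
D = 2·53.9° − 4·37.25° + 180° = 107.80° − 148.98° + 180° = 138.82°.

138.8°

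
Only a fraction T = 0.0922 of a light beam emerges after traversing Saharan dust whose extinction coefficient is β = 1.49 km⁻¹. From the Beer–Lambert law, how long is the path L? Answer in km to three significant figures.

1.60 km

Beer–Lambert: T = exp(−βL) ⇒ L = −ln(T)/β = −ln(0.0922)/1.49 = 2.3838/1.49 = 1.6 km.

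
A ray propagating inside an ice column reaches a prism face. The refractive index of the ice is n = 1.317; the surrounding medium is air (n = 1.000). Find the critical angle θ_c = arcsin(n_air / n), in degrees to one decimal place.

49.4°

sin θ_c = n_air / n = 1.000 / 1.317 = 0.7593.
θ_c = arcsin(0.7593) = 49.40°.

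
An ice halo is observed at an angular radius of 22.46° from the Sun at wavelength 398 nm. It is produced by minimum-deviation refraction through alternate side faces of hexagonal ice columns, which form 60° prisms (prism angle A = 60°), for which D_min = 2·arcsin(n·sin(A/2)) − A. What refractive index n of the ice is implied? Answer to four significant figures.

1.318

Rearranging: n = sin((D_min + A)/2) / sin(A/2).
(D_min + A)/2 = (22.46° + 60°)/2 = 41.230°.
n = sin 41.230° / sin 30° = 0.6591 / 0.5000 = 1.3182.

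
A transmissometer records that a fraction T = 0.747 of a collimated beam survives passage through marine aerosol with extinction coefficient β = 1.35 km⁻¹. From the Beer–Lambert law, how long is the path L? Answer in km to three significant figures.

Beer–Lambert: T = exp(−βL) ⇒ L = −ln(T)/β = −ln(0.747)/1.35 = 0.2917/1.35 = 0.2161 km.

0.216 km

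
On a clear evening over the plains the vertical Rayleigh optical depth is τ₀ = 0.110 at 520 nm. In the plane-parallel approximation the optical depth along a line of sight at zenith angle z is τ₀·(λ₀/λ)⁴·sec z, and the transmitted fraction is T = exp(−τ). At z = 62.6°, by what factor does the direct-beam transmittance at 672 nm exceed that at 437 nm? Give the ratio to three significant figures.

Airmass: sec 62.6° = 2.1730.
τ(672 nm) = 0.110 × (520/672)⁴ × 2.1730 = 0.110 × 0.3585 × 2.1730 = 0.0857.
τ(437 nm) = 0.110 × (520/437)⁴ × 2.1730 = 0.110 × 2.0049 × 2.1730 = 0.4792.
T(672)/T(437) = exp(τ_B − τ_A) = exp(0.3935) = 1.4822.

1.48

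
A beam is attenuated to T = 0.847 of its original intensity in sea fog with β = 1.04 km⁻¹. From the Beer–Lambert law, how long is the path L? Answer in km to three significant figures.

0.160 km

Beer–Lambert: T = exp(−βL) ⇒ L = −ln(T)/β = −ln(0.847)/1.04 = 0.1661/1.04 = 0.1597 km.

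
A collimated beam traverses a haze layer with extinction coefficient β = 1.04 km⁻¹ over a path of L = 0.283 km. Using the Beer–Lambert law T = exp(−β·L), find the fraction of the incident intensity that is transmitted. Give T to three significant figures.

0.745

τ = β·L = 1.04 × 0.283 = 0.2943.
T = exp(−0.2943) = 0.7450.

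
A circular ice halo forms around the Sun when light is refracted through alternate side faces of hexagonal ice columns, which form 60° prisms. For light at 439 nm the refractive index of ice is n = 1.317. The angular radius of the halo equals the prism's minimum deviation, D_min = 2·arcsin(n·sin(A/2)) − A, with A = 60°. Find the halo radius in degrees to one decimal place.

n·sin(A/2) = 1.317 × sin 30° = 1.317 × 0.5000 = 0.6585.
D_min = 2·arcsin(0.6585) − 60° = 2 × 41.186° − 60° = 22.371°.

22.4°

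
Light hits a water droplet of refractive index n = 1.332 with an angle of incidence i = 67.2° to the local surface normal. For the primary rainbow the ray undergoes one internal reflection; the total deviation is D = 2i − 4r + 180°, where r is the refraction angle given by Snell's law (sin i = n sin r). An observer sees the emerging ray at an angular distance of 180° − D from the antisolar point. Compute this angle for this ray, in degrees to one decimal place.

sin r = sin 67.2° / 1.332 = 0.9219/1.332 = 0.6921; r = 43.80°.
D = 2·67.2° − 4·43.80° + 180° = 134.40° − 175.18° + 180° = 139.22°.
Angle from antisolar point = 180° − D = 40.78°.

40.8°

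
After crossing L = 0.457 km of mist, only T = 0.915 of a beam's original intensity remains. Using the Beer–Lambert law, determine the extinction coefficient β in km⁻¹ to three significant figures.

Beer–Lambert: T = exp(−βL) ⇒ β = −ln(T)/L = −ln(0.915)/0.457 = 0.0888/0.457 = 0.1944 km⁻¹.

0.194 km⁻¹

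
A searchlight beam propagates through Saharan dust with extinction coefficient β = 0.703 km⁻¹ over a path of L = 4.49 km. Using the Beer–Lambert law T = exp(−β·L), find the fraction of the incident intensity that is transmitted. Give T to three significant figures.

τ = β·L = 0.703 × 4.49 = 3.1565.
T = exp(−3.1565) = 0.0426.

0.0426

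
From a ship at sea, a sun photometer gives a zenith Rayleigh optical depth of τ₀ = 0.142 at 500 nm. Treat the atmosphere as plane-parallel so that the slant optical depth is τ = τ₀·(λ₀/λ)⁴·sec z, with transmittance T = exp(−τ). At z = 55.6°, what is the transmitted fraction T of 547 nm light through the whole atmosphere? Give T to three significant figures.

0.839

sec 55.6° = 1.7700.
τ = 0.142 × (500/547)⁴ × 1.7700 = 0.142 × 0.6981 × 1.7700 = 0.1755.
T = exp(−0.1755) = 0.8391.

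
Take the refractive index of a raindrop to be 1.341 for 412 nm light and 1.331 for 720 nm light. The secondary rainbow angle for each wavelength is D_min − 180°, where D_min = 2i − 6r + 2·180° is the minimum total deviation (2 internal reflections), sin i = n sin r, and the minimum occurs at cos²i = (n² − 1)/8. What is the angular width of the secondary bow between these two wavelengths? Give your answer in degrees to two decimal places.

2.60°

At 412 nm (n = 1.341): cos²i = 0.09979 → i = 71.586°, r = 45.034°, D_min = 232.966°, rainbow angle = 52.966°.
At 720 nm (n = 1.331): cos²i = 0.09645 → i = 71.907°, r = 45.575°, D_min = 230.365°, rainbow angle = 50.365°.
Angular width = |52.966° − 50.365°| = 2.601°.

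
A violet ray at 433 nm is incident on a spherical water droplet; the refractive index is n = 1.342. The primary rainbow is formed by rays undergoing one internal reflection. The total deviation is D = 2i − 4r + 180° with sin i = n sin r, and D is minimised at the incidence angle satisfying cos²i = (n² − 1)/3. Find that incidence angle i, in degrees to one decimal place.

58.9°

cos²i = (1.342² − 1)/3 = (1.80096 − 1)/3 = 0.26699.
cos i = 0.51671, so i = 58.888°.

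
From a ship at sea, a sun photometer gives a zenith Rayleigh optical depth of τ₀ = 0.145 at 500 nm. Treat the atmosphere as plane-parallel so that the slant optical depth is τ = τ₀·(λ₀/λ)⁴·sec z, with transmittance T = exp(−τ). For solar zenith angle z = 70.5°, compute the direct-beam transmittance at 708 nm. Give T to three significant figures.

0.898

sec 70.5° = 2.9957.
τ = 0.145 × (500/708)⁴ × 2.9957 = 0.145 × 0.2487 × 2.9957 = 0.1080.
T = exp(−0.1080) = 0.8976.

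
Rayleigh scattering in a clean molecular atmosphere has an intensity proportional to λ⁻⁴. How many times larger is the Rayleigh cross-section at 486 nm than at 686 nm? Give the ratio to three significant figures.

Rayleigh scattering ∝ λ⁻⁴, so the ratio of coefficients is the inverse fourth power of the wavelength ratio.
σ(486)/σ(686) = (686/486)⁴ = (1.4115)⁴ = 3.97.

3.97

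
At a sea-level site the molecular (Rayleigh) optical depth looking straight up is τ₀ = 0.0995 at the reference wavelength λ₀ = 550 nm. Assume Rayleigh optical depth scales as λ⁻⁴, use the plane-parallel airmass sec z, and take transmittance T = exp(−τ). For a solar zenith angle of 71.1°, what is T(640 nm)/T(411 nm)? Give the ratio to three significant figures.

Airmass: sec 71.1° = 3.0872.
τ(640 nm) = 0.0995 × (550/640)⁴ × 3.0872 = 0.0995 × 0.5454 × 3.0872 = 0.1675.
τ(411 nm) = 0.0995 × (550/411)⁴ × 3.0872 = 0.0995 × 3.2069 × 3.0872 = 0.9851.
T(640)/T(411) = exp(τ_B − τ_A) = exp(0.8175) = 2.2649.

2.26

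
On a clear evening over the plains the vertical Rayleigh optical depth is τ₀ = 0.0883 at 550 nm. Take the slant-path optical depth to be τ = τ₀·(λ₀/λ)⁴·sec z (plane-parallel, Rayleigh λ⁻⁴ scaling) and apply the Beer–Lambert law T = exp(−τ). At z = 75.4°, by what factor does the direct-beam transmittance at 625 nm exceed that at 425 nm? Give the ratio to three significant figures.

2.17

Airmass: sec 75.4° = 3.9672.
τ(625 nm) = 0.0883 × (550/625)⁴ × 3.9672 = 0.0883 × 0.5997 × 3.9672 = 0.2101.
τ(425 nm) = 0.0883 × (550/425)⁴ × 3.9672 = 0.0883 × 2.8048 × 3.9672 = 0.9825.
T(625)/T(425) = exp(τ_B − τ_A) = exp(0.7724) = 2.1650.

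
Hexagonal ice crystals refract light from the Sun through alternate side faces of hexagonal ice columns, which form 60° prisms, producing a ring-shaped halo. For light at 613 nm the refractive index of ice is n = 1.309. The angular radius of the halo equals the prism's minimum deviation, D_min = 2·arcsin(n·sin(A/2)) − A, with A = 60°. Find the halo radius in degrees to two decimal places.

n·sin(A/2) = 1.309 × sin 30° = 1.309 × 0.5000 = 0.6545.
D_min = 2·arcsin(0.6545) − 60° = 2 × 40.882° − 60° = 21.763°.

21.76°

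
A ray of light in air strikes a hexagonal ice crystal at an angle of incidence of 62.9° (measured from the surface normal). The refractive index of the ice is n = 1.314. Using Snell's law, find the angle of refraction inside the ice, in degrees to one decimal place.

42.6°

Snell: sin θ_r = sin θ_i / n = sin 62.9° / 1.314 = 0.8902 / 1.314 = 0.6775.
θ_r = arcsin(0.6775) = 42.65°.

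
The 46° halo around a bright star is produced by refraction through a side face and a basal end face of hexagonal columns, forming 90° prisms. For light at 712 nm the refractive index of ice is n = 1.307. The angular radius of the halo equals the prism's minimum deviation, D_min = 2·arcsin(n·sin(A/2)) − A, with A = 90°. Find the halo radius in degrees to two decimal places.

45.09°

n·sin(A/2) = 1.307 × sin 45° = 1.307 × 0.7071 = 0.9242.
D_min = 2·arcsin(0.9242) − 90° = 2 × 67.546° − 90° = 45.093°.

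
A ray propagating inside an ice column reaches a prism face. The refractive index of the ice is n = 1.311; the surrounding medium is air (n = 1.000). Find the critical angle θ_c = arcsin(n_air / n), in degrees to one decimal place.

49.7°

sin θ_c = n_air / n = 1.000 / 1.311 = 0.7628.
θ_c = arcsin(0.7628) = 49.71°.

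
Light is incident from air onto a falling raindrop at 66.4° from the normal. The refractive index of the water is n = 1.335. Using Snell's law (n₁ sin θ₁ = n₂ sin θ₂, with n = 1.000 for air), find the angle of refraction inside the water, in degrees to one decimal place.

43.3°

Snell: sin θ_r = sin θ_i / n = sin 66.4° / 1.335 = 0.9164 / 1.335 = 0.6864.
θ_r = arcsin(0.6864) = 43.35°.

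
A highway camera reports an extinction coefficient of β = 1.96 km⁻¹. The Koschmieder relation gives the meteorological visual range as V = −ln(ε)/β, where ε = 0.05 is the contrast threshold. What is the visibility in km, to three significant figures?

V = −ln(0.05) / 1.96 = 2.996 / 1.96 = 1.5284 km.

1.53 km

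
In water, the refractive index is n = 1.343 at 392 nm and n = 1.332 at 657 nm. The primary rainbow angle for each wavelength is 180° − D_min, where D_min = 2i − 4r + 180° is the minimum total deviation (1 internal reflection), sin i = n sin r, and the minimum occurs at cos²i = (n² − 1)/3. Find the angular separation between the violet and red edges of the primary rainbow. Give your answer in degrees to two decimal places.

1.58°

At 392 nm (n = 1.343): cos²i = 0.26788 → i = 58.830°, r = 39.577°, D_min = 139.354°, rainbow angle = 40.646°.
At 657 nm (n = 1.332): cos²i = 0.25807 → i = 59.469°, r = 40.290°, D_min = 137.776°, rainbow angle = 42.224°.
Angular width = |40.646° − 42.224°| = 1.578°.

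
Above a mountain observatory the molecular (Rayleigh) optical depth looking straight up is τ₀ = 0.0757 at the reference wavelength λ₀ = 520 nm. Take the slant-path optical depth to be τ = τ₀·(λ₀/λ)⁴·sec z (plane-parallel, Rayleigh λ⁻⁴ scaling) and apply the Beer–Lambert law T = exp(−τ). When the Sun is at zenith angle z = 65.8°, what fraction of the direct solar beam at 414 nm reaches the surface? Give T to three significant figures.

0.632

sec 65.8° = 2.4395.
τ = 0.0757 × (520/414)⁴ × 2.4395 = 0.0757 × 2.4889 × 2.4395 = 0.4596.
T = exp(−0.4596) = 0.6315.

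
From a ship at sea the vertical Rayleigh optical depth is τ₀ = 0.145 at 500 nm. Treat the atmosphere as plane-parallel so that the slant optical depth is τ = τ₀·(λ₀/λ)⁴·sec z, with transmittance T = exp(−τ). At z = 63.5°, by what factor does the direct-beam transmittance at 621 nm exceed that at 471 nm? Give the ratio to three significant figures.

Airmass: sec 63.5° = 2.2412.
τ(621 nm) = 0.145 × (500/621)⁴ × 2.2412 = 0.145 × 0.4203 × 2.2412 = 0.1366.
τ(471 nm) = 0.145 × (500/471)⁴ × 2.2412 = 0.145 × 1.2700 × 2.2412 = 0.4127.
T(621)/T(471) = exp(τ_B − τ_A) = exp(0.2761) = 1.3180.

1.32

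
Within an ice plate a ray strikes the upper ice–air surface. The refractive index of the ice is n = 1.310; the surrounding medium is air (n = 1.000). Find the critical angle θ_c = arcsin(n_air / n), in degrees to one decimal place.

49.8°

sin θ_c = n_air / n = 1.000 / 1.310 = 0.7634.
θ_c = arcsin(0.7634) = 49.76°.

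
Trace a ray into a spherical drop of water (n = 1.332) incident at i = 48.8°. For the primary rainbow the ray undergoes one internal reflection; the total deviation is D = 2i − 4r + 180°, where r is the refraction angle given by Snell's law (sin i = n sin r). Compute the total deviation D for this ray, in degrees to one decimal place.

140.0°

sin r = sin 48.8° / 1.332 = 0.7524/1.332 = 0.5649; r = 34.39°.
D = 2·48.8° − 4·34.39° + 180° = 97.60° − 137.57° + 180° = 140.03°.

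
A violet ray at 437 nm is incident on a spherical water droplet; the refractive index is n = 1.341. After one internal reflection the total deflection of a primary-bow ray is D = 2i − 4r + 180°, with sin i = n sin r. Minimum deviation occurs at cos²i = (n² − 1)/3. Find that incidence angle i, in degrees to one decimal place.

cos²i = (1.341² − 1)/3 = (1.79828 − 1)/3 = 0.26609.
cos i = 0.51584, so i = 58.946°.

58.9°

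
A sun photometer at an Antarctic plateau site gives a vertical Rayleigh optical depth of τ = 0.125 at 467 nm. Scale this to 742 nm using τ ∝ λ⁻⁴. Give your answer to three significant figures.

τ(742 nm) = τ(467 nm) × (467/742)⁴ = 0.125 × (0.6294)⁴ = 0.125 × 0.1569 = 0.0196.

0.0196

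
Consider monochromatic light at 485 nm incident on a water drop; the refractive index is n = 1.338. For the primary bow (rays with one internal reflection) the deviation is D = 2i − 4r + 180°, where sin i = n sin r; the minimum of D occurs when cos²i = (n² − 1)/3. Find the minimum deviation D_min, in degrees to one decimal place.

cos²i = (1.79024 − 1)/3 = 0.26341; i = arccos(0.51324) = 59.120°.
sin r = sin 59.120°/1.338 = 0.64144; r = 39.899°.
D_min = 2·59.120° − 4·39.899° + 180° = 138.643°.

138.6°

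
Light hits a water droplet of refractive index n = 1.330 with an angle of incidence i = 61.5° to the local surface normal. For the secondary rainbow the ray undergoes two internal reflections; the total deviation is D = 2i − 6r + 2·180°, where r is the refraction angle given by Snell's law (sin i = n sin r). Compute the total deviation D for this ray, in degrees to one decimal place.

sin r = sin 61.5° / 1.330 = 0.8788/1.330 = 0.6608; r = 41.36°.
D = 2·61.5° − 6·41.36° + 2·180° = 123.00° − 248.15° + 360° = 234.85°.

234.9°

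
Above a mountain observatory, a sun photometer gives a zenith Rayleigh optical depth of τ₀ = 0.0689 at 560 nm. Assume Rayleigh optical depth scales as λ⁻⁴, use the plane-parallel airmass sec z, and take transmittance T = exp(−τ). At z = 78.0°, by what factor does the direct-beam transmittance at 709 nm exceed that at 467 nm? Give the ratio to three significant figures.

1.74

Airmass: sec 78.0° = 4.8097.
τ(709 nm) = 0.0689 × (560/709)⁴ × 4.8097 = 0.0689 × 0.3892 × 4.8097 = 0.1290.
τ(467 nm) = 0.0689 × (560/467)⁴ × 4.8097 = 0.0689 × 2.0677 × 4.8097 = 0.6852.
T(709)/T(467) = exp(τ_B − τ_A) = exp(0.5562) = 1.7441.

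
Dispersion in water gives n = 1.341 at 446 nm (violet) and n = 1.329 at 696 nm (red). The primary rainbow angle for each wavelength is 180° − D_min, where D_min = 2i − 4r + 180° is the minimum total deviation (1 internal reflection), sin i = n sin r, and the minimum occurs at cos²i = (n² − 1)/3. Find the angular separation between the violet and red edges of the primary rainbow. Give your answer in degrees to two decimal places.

At 446 nm (n = 1.341): cos²i = 0.26609 → i = 58.946°, r = 39.705°, D_min = 139.071°, rainbow angle = 40.929°.
At 696 nm (n = 1.329): cos²i = 0.25541 → i = 59.643°, r = 40.487°, D_min = 137.337°, rainbow angle = 42.663°.
Angular width = |40.929° − 42.663°| = 1.735°.

1.73°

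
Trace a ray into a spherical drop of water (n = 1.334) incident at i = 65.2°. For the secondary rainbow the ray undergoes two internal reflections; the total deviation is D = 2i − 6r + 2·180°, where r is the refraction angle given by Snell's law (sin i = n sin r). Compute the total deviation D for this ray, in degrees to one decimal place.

233.1°

sin r = sin 65.2° / 1.334 = 0.9078/1.334 = 0.6805; r = 42.88°.
D = 2·65.2° − 6·42.88° + 2·180° = 130.40° − 257.29° + 360° = 233.11°.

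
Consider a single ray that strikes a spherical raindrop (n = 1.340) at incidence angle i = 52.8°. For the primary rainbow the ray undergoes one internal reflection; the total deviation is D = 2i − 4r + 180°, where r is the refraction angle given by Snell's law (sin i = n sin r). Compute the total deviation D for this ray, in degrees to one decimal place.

sin r = sin 52.8° / 1.340 = 0.7965/1.340 = 0.5944; r = 36.47°.
D = 2·52.8° − 4·36.47° + 180° = 105.60° − 145.89° + 180° = 139.71°.

139.7°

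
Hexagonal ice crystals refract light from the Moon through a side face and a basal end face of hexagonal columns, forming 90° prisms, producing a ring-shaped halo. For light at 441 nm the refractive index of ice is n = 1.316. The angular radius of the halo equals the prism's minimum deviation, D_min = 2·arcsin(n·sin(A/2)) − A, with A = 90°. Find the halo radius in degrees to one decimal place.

47.0°

n·sin(A/2) = 1.316 × sin 45° = 1.316 × 0.7071 = 0.9306.
D_min = 2·arcsin(0.9306) − 90° = 2 × 68.521° − 90° = 47.042°.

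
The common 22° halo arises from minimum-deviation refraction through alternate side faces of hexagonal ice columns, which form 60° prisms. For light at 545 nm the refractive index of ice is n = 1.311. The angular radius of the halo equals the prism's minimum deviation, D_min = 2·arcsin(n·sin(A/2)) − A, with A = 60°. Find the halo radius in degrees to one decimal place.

n·sin(A/2) = 1.311 × sin 30° = 1.311 × 0.5000 = 0.6555.
D_min = 2·arcsin(0.6555) − 60° = 2 × 40.958° − 60° = 21.915°.

21.9°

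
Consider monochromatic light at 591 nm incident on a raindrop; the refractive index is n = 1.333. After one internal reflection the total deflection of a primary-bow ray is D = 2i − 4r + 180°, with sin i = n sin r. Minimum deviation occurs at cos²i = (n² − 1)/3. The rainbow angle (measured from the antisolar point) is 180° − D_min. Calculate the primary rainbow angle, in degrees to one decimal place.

cos²i = (1.77689 − 1)/3 = 0.25896; i = arccos(0.50888) = 59.410°.
sin r = sin 59.410°/1.333 = 0.64579; r = 40.225°.
D_min = 2·59.410° − 4·40.225° + 180° = 137.922°.
Rainbow angle = 180° − D_min = 42.078°.

42.1°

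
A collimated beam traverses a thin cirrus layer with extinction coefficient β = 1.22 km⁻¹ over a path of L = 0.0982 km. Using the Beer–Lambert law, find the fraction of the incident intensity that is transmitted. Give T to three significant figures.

0.887

τ = β·L = 1.22 × 0.0982 = 0.1198.
T = exp(−0.1198) = 0.8871.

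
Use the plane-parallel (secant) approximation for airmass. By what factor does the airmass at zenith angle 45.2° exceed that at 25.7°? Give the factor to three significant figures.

X(45.2°)/X(25.7°) = sec 45.2° / sec 25.7° = cos 25.7° / cos 45.2° = 0.9011/0.7046 = 1.2788.

1.28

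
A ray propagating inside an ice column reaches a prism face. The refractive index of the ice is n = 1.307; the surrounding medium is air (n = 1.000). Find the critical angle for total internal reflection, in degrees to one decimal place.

sin θ_c = n_air / n = 1.000 / 1.307 = 0.7651.
θ_c = arcsin(0.7651) = 49.92°.

49.9°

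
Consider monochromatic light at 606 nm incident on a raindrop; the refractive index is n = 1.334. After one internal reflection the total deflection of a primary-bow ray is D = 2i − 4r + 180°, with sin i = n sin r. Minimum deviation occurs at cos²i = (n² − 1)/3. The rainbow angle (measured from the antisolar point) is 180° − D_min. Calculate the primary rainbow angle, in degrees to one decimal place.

41.9°

cos²i = (1.77956 − 1)/3 = 0.25985; i = arccos(0.50976) = 59.352°.
sin r = sin 59.352°/1.334 = 0.64492; r = 40.159°.
D_min = 2·59.352° − 4·40.159° + 180° = 138.067°.
Rainbow angle = 180° − D_min = 41.933°.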